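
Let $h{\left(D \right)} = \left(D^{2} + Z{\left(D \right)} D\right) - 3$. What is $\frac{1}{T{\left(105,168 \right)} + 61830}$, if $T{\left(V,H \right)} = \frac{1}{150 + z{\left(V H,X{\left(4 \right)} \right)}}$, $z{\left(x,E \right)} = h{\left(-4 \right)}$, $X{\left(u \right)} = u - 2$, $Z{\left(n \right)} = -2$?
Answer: $\frac{171}{10572931} \approx 1.6173 \cdot 10^{-5}$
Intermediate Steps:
$X{\left(u \right)} = -2 + u$
$h{\left(D \right)} = -3 + D^{2} - 2 D$ ($h{\left(D \right)} = \left(D^{2} - 2 D\right) - 3 = -3 + D^{2} - 2 D$)
$z{\left(x,E \right)} = 21$ ($z{\left(x,E \right)} = -3 + \left(-4\right)^{2} - -8 = -3 + 16 + 8 = 21$)
$T{\left(V,H \right)} = \frac{1}{171}$ ($T{\left(V,H \right)} = \frac{1}{150 + 21} = \frac{1}{171}$)
$\frac{1}{T{\left(105,168 \right)} + 61830} = \frac{1}{\frac{1}{171} + 61830} = \frac{1}{\frac{10572931}{171}} = \frac{171}{10572931}$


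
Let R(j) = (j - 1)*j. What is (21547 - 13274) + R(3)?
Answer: 8279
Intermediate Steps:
R(j) = j*(-1 + j) (R(j) = (-1 + j)*j = j*(-1 + j))
(21547 - 13274) + R(3) = (21547 - 13274) + 3*(-1 + 3) = 8273 + 3*2 = 8273 + 6 = 8279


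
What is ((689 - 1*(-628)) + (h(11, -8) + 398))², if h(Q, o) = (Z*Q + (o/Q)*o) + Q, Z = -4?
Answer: 344696356/121 ≈ 2.8487e+6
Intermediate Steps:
h(Q, o) = -3*Q + o²/Q (h(Q, o) = (-4*Q + (o/Q)*o) + Q = (-4*Q + o²/Q) + Q = -3*Q + o²/Q)
((689 - 1*(-628)) + (h(11, -8) + 398))² = ((689 - 1*(-628)) + ((-3*11 + (-8)²/11) + 398))² = ((689 + 628) + ((-33 + (1/11)*64) + 398))² = (1317 + ((-33 + 64/11) + 398))² = (1317 + (-299/11 + 398))² = (1317 + 4079/11)² = (18566/11)² = 344696356/121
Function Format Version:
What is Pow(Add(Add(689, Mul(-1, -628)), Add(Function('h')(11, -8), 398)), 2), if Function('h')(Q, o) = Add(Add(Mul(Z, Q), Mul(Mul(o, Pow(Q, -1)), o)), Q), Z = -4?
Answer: Rational(344696356, 121) ≈ 2.8487e+6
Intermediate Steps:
Function('h')(Q, o) = Add(Mul(-3, Q), Mul(Pow(Q, -1), Pow(o, 2))) (Function('h')(Q, o) = Add(Add(Mul(-4, Q), Mul(Mul(o, Pow(Q, -1)), o)), Q) = Add(Add(Mul(-4, Q), Mul(Pow(Q, -1), Pow(o, 2))), Q) = Add(Mul(-3, Q), Mul(Pow(Q, -1), Pow(o, 2))))
Pow(Add(Add(689, Mul(-1, -628)), Add(Function('h')(11, -8), 398)), 2) = Pow(Add(Add(689, Mul(-1, -628)), Add(Add(Mul(-3, 11), Mul(Pow(11, -1), Pow(-8, 2))), 398)), 2) = Pow(Add(Add(689, 628), Add(Add(-33, Mul(Rational(1, 11), 64)), 398)), 2) = Pow(Add(1317, Add(Add(-33, Rational(64, 11)), 398)), 2) = Pow(Add(1317, Add(Rational(-299, 11), 398)), 2) = Pow(Add(1317, Rational(4079, 11)), 2) = Pow(Rational(18566, 11), 2) = Rational(344696356, 121)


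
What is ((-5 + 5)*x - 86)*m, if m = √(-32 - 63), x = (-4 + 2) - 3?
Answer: -86*I*√95 ≈ -838.22*I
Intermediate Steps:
x = -5 (x = -2 - 3 = -5)
m = I*√95 (m = √(-95) = I*√95 ≈ 9.7468*I)
((-5 + 5)*x - 86)*m = ((-5 + 5)*(-5) - 86)*(I*√95) = (0*(-5) - 86)*(I*√95) = (0 - 86)*(I*√95) = -86*I*√95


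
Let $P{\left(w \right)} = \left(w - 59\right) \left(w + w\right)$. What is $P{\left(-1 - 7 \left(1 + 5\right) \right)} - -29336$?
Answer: $38108$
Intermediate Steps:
$P{\left(w \right)} = 2 w \left(-59 + w\right)$ ($P{\left(w \right)} = \left(-59 + w\right) 2 w = 2 w \left(-59 + w\right)$)
$P{\left(-1 - 7 \left(1 + 5\right) \right)} - -29336 = 2 \left(-1 - 7 \left(1 + 5\right)\right) \left(-59 - \left(1 + 7 \left(1 + 5\right)\right)\right) - -29336 = 2 \left(-1 - 42\right) \left(-59 - 43\right) + 29336 = 2 \left(-43\right) \left(-59 - 43\right) + 29336 = 2 \left(-43\right) \left(-102\right) + 29336 = 8772 + 29336 = 38108$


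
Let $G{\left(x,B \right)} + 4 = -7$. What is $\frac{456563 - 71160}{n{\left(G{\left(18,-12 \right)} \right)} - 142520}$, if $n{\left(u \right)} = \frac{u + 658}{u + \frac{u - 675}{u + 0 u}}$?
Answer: $- \frac{217752695}{80516683} \approx -2.7044$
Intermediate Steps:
$G{\left(x,B \right)} = -11$ ($G{\left(x,B \right)} = -4 - 7 = -11$)
$n{\left(u \right)} = \frac{658 + u}{u + \frac{-675 + u}{u}}$ ($n{\left(u \right)} = \frac{658 + u}{u + \frac{-675 + u}{u + 0}} = \frac{658 + u}{u + \frac{-675 + u}{u}}$)
$\frac{456563 - 71160}{n{\left(G{\left(18,-12 \right)} \right)} - 142520} = \frac{456563 - 71160}{- \frac{11 \left(658 - 11\right)}{-675 - 11 + \left(-11\right)^{2}} - 142520} = \frac{385403}{\left(-11\right) \frac{1}{-675 - 11 + 121} \cdot 647 - 142520} = \frac{385403}{\left(-11\right) \frac{1}{-565} \cdot 647 - 142520} = \frac{385403}{\left(-11\right) \left(- \frac{1}{565}\right) 647 - 142520} = \frac{385403}{\frac{7117}{565} - 142520} = \frac{385403}{- \frac{80516683}{565}} = 385403 \left(- \frac{565}{80516683}\right) = - \frac{217752695}{80516683}$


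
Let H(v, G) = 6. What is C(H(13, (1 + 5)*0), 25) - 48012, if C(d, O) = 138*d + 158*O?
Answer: -43234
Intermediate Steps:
C(H(13, (1 + 5)*0), 25) - 48012 = (138*6 + 158*25) - 48012 = (828 + 3950) - 48012 = 4778 - 48012 = -43234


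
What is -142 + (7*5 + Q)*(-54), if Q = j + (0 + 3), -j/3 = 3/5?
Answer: -10484/5 ≈ -2096.8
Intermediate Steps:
j = -9/5 ≈ -1.8000
Q = 6/5 (Q = -9/5 + (0 + 3) = -9/5 + 3 = 6/5 ≈ 1.2000)
-142 + (7*5 + Q)*(-54) = -142 + (7*5 + 6/5)*(-54) = -142 + (35 + 6/5)*(-54) = -142 + (181/5)*(-54) = -142 - 9774/5 = -10484/5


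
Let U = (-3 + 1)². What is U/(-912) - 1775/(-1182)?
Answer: 67253/44916 ≈ 1.4973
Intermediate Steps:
U = 4 (U = (-2)² = 4)
U/(-912) - 1775/(-1182) = 4/(-912) - 1775/(-1182) = 4*(-1/912) - 1775*(-1/1182) = -1/228 + 1775/1182 = 67253/44916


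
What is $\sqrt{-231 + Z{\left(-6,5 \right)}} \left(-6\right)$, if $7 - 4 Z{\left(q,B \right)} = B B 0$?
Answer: $- 3 i \sqrt{917} \approx - 90.846 i$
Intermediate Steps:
$Z{\left(q,B \right)} = \frac{7}{4}$ ($Z{\left(q,B \right)} = \frac{7}{4} - \frac{B B 0}{4} = \frac{7}{4} - \frac{B^{2} \cdot 0}{4} = \frac{7}{4} - 0 = \frac{7}{4} + 0 = \frac{7}{4}$)
$\sqrt{-231 + Z{\left(-6,5 \right)}} \left(-6\right) = \sqrt{-231 + \frac{7}{4}} \left(-6\right) = \sqrt{- \frac{917}{4}} \left(-6\right) = \frac{i \sqrt{917}}{2} \left(-6\right) = - 3 i \sqrt{917}$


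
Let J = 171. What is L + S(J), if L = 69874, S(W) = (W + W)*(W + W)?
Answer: 186838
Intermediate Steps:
S(W) = 4*W**2 (S(W) = (2*W)*(2*W) = 4*W**2)
L + S(J) = 69874 + 4*171**2 = 69874 + 4*29241 = 69874 + 116964 = 186838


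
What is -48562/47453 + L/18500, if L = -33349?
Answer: -2480907097/877880500 ≈ -2.8260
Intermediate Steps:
-48562/47453 + L/18500 = -48562/47453 - 33349/18500 = -2480907097/877880500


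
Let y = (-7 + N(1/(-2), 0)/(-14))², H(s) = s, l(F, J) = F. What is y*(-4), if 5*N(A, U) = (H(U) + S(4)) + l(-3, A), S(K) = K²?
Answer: -253009/1225 ≈ -206.54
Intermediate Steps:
N(A, U) = 13/5 + U/5 (N(A, U) = ((U + 4²) - 3)/5 = ((U + 16) - 3)/5 = ((16 + U) - 3)/5 = (13 + U)/5 = 13/5 + U/5)
y = 253009/4900 (y = (-7 + (13/5 + (⅕)*0)/(-14))² = (-7 + (13/5 + 0)*(-1/14))² = (-7 + (13/5)*(-1/14))² = (-7 - 13/70)² = (-503/70)² = 253009/4900 ≈ 51.634)
y*(-4) = (253009/4900)*(-4) = -253009/1225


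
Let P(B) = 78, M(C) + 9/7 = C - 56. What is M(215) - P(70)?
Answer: 558/7 ≈ 79.714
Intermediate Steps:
M(C) = -401/7 + C (M(C) = -9/7 + (C - 56) = -9/7 + (-56 + C) = -401/7 + C)
M(215) - P(70) = (-401/7 + 215) - 1*78 = 1104/7 - 78 = 558/7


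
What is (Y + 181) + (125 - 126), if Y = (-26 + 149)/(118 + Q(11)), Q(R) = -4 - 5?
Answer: 19743/109 ≈ 181.13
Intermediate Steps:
Q(R) = -9
Y = 123/109 (Y = (-26 + 149)/(118 - 9) = 123/109 ≈ 1.1284)
(Y + 181) + (125 - 126) = (123/109 + 181) + (125 - 126) = 19852/109 - 1 = 19743/109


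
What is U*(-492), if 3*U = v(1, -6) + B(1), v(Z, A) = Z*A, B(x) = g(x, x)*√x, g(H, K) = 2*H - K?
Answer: 820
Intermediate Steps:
g(H, K) = -K + 2*H
B(x) = x^(3/2) (B(x) = (-x + 2*x)*√x = x*√x = x^(3/2))
v(Z, A) = A*Z
U = -5/3 (U = (-6*1 + 1^(3/2))/3 = (-6 + 1)/3 = (⅓)*(-5) = -5/3 ≈ -1.6667)
U*(-492) = -5/3*(-492) = 820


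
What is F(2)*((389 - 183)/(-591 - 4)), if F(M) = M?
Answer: -412/595 ≈ -0.69244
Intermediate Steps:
F(2)*((389 - 183)/(-591 - 4)) = 2*((389 - 183)/(-591 - 4)) = 2*(206/(-595)) = 2*(206*(-1/595)) = 2*(-206/595) = -412/595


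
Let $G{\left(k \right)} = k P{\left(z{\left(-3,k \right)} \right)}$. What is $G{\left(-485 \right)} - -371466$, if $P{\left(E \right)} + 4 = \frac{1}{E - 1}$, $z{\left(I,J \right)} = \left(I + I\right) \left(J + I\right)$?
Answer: $\frac{1092958877}{2927} \approx 3.7341 \cdot 10^{5}$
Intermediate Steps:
$z{\left(I,J \right)} = 2 I \left(I + J\right)$
$P{\left(E \right)} = -4 + \frac{1}{-1 + E}$ ($P{\left(E \right)} = -4 + \frac{1}{E - 1} = -4 + \frac{1}{-1 + E}$)
$G{\left(k \right)} = \frac{k \left(-67 + 24 k\right)}{17 - 6 k}$ ($G{\left(k \right)} = k \frac{5 - 4 \cdot 2 \left(-3\right) \left(-3 + k\right)}{-1 + 2 \left(-3\right) \left(-3 + k\right)} = k \frac{5 - 4 \left(18 - 6 k\right)}{-1 - \left(-18 + 6 k\right)} = k \frac{5 + \left(-72 + 24 k\right)}{17 - 6 k} = k \frac{-67 + 24 k}{17 - 6 k} = \frac{k \left(-67 + 24 k\right)}{17 - 6 k}$)
$G{\left(-485 \right)} - -371466 = - \frac{485 \left(67 - -11640\right)}{-17 + 6 \left(-485\right)} - -371466 = - \frac{485 \left(67 + 11640\right)}{-17 - 2910} + 371466 = \left(-485\right) \frac{1}{-2927} \cdot 11707 + 371466 = \left(-485\right) \left(- \frac{1}{2927}\right) 11707 + 371466 = \frac{5677895}{2927} + 371466 = \frac{1092958877}{2927}$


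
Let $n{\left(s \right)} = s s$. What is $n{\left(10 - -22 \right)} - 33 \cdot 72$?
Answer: $-1352$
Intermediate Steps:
$n{\left(s \right)} = s^{2}$
$n{\left(10 - -22 \right)} - 33 \cdot 72 = \left(10 - -22\right)^{2} - 33 \cdot 72 = \left(10 + 22\right)^{2} - 2376 = 32^{2} - 2376 = 1024 - 2376 = -1352$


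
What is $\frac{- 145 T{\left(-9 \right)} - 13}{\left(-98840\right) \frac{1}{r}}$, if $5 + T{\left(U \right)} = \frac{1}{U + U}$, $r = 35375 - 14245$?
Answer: $- \frac{27386593}{177912} \approx -153.93$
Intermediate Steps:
$r = 21130$ ($r = 35375 - 14245 = 21130$)
$T{\left(U \right)} = -5 + \frac{1}{2 U}$ ($T{\left(U \right)} = -5 + \frac{1}{U + U} = -5 + \frac{1}{2 U}$)
$\frac{- 145 T{\left(-9 \right)} - 13}{\left(-98840\right) \frac{1}{r}} = \frac{- 145 \left(-5 + \frac{1}{2 \left(-9\right)}\right) - 13}{\left(-98840\right) \frac{1}{21130}} = \frac{- 145 \left(-5 + \frac{1}{2} \left(- \frac{1}{9}\right)\right) - 13}{\left(-98840\right) \frac{1}{21130}} = \frac{- 145 \left(-5 - \frac{1}{18}\right) - 13}{- \frac{9884}{2113}} = \left(\left(-145\right) \left(- \frac{91}{18}\right) - 13\right) \left(- \frac{2113}{9884}\right) = \left(\frac{13195}{18} - 13\right) \left(- \frac{2113}{9884}\right) = \frac{12961}{18} \left(- \frac{2113}{9884}\right) = - \frac{27386593}{177912}$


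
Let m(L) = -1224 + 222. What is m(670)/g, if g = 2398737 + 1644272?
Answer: -1002/4043009 ≈ -0.00024784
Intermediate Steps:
m(L) = -1002
g = 4043009
m(670)/g = -1002/4043009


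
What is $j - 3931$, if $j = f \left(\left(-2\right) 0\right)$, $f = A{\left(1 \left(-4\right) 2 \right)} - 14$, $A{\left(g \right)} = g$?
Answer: $-3931$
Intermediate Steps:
$f = -22$ ($f = 1 \left(-4\right) 2 - 14 = \left(-4\right) 2 - 14 = -8 - 14 = -22$)
$j = 0$ ($j = - 22 \left(\left(-2\right) 0\right) = \left(-22\right) 0 = 0$)
$j - 3931 = 0 - 3931 = -3931$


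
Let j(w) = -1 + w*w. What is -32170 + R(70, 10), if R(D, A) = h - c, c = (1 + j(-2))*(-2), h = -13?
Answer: -32175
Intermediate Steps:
j(w) = -1 + w²
c = -8 (c = (1 + (-1 + (-2)²))*(-2) = (1 + (-1 + 4))*(-2) = (1 + 3)*(-2) = 4*(-2) = -8)
R(D, A) = -5 (R(D, A) = -13 - 1*(-8) = -13 + 8 = -5)
-32170 + R(70, 10) = -32170 - 5 = -32175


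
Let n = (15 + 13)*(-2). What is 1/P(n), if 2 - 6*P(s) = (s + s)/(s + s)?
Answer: 6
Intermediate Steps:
n = -56 (n = 28*(-2) = -56)
P(s) = ⅙ (P(s) = ⅓ - (s + s)/(6*(s + s)) = ⅓ - 2*s/(6*(2*s)) = ⅓ - 2*s*1/(2*s)/6 = ⅓ - ⅙*1 = ⅓ - ⅙ = ⅙)
1/P(n) = 1/(⅙) = 6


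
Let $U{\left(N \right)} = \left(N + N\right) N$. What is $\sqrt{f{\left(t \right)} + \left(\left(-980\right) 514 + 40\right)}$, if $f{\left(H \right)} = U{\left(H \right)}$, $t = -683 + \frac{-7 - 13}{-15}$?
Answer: $\frac{\sqrt{3830930}}{3} \approx 652.43$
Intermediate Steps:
$U{\left(N \right)} = 2 N^{2}$ ($U{\left(N \right)} = 2 N N = 2 N^{2}$)
$t = - \frac{2045}{3}$ ($t = -683 - - \frac{4}{3} = -683 + \frac{4}{3} = - \frac{2045}{3} \approx -681.67$)
$f{\left(H \right)} = 2 H^{2}$
$\sqrt{f{\left(t \right)} + \left(\left(-980\right) 514 + 40\right)} = \sqrt{2 \left(- \frac{2045}{3}\right)^{2} + \left(\left(-980\right) 514 + 40\right)} = \sqrt{2 \cdot \frac{4182025}{9} + \left(-503720 + 40\right)} = \sqrt{\frac{8364050}{9} - 503680} = \sqrt{\frac{3830930}{9}} = \frac{\sqrt{3830930}}{3}$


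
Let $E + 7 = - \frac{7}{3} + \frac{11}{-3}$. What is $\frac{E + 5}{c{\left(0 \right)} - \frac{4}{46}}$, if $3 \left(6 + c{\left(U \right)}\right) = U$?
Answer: $\frac{46}{35} \approx 1.3143$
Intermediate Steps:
$c{\left(U \right)} = -6 + \frac{U}{3}$
$E = -13$ ($E = -7 + \left(- \frac{7}{3} + \frac{11}{-3}\right) = -7 + \left(\left(-7\right) \frac{1}{3} + 11 \left(- \frac{1}{3}\right)\right) = -7 - 6 = -13$)
$\frac{E + 5}{c{\left(0 \right)} - \frac{4}{46}} = \frac{-13 + 5}{\left(-6 + \frac{1}{3} \cdot 0\right) - \frac{4}{46}} = - \frac{8}{\left(-6 + 0\right) - \frac{2}{23}} = - \frac{8}{-6 - \frac{2}{23}} = - \frac{8}{- \frac{140}{23}} = \left(-8\right) \left(- \frac{23}{140}\right) = \frac{46}{35}$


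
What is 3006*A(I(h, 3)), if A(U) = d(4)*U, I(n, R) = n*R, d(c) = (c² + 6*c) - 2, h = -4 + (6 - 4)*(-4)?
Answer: -4112208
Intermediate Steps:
h = -12 (h = -4 + 2*(-4) = -4 - 8 = -12)
d(c) = -2 + c² + 6*c
I(n, R) = R*n
A(U) = 38*U (A(U) = (-2 + 4² + 6*4)*U = (-2 + 16 + 24)*U = 38*U)
3006*A(I(h, 3)) = 3006*(38*(3*(-12))) = 3006*(38*(-36)) = 3006*(-1368) = -4112208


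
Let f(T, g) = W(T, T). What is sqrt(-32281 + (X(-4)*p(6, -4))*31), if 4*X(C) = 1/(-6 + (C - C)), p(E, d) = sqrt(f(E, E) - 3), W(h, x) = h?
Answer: sqrt(-4648464 - 186*sqrt(3))/12 ≈ 179.68*I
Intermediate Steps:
f(T, g) = T
p(E, d) = sqrt(-3 + E) (p(E, d) = sqrt(E - 3) = sqrt(-3 + E))
X(C) = -1/24 (X(C) = 1/(4*(-6 + (C - C))) = 1/(4*(-6 + 0)) = (1/4)/(-6) = (1/4)*(-1/6) = -1/24)
sqrt(-32281 + (X(-4)*p(6, -4))*31) = sqrt(-32281 - sqrt(-3 + 6)/24*31) = sqrt(-32281 - sqrt(3)/24*31) = sqrt(-32281 - 31*sqrt(3)/24)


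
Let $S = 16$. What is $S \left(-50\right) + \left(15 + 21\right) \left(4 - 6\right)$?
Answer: $-872$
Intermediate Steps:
$S \left(-50\right) + \left(15 + 21\right) \left(4 - 6\right) = 16 \left(-50\right) + \left(15 + 21\right) \left(4 - 6\right) = -800 + 36 \left(-2\right) = -800 - 72 = -872$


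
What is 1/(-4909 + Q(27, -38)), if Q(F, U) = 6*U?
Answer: -1/5137 ≈ -0.00019467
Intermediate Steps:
1/(-4909 + Q(27, -38)) = 1/(-4909 + 6*(-38)) = 1/(-4909 - 228) = 1/(-5137) = -1/5137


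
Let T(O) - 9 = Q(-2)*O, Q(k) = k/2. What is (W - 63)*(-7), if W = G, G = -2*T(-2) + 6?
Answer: 553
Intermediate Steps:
Q(k) = k/2 (Q(k) = k*(½) = k/2)
T(O) = 9 - O (T(O) = 9 + ((½)*(-2))*O = 9 - O)
G = -16 (G = -2*(9 - 1*(-2)) + 6 = -2*(9 + 2) + 6 = -2*11 + 6 = -22 + 6 = -16)
W = -16
(W - 63)*(-7) = (-16 - 63)*(-7) = -79*(-7) = 553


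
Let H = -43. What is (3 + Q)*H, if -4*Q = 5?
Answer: -301/4 ≈ -75.250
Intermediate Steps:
Q = -5/4 (Q = -¼*5 = -5/4 ≈ -1.2500)
(3 + Q)*H = (3 - 5/4)*(-43) = (7/4)*(-43) = -301/4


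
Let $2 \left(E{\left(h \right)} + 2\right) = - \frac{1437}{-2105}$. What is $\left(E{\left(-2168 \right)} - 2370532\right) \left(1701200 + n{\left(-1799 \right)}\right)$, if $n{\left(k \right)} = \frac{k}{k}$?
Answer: $- \frac{16977895311090303}{4210} \approx -4.0328 \cdot 10^{12}$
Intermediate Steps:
$E{\left(h \right)} = - \frac{6983}{4210}$ ($E{\left(h \right)} = -2 + \frac{\left(-1437\right) \frac{1}{-2105}}{2} = -2 + \frac{\left(-1437\right) \left(- \frac{1}{2105}\right)}{2} = -2 + \frac{1}{2} \cdot \frac{1437}{2105} = -2 + \frac{1437}{4210} = - \frac{6983}{4210}$)
$n{\left(k \right)} = 1$
$\left(E{\left(-2168 \right)} - 2370532\right) \left(1701200 + n{\left(-1799 \right)}\right) = \left(- \frac{6983}{4210} - 2370532\right) \left(1701200 + 1\right) = \left(- \frac{9979946703}{4210}\right) 1701201 = - \frac{16977895311090303}{4210}$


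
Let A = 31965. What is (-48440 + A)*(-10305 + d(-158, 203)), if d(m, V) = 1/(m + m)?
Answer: 53648876975/316 ≈ 1.6977e+8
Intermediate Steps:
d(m, V) = 1/(2*m)
(-48440 + A)*(-10305 + d(-158, 203)) = (-48440 + 31965)*(-10305 + (½)/(-158)) = -16475*(-10305 + (½)*(-1/158)) = -16475*(-10305 - 1/316) = -16475*(-3256381/316) = 53648876975/316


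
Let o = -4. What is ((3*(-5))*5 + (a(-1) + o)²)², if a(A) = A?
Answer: 2500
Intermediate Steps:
((3*(-5))*5 + (a(-1) + o)²)² = ((3*(-5))*5 + (-1 - 4)²)² = (-15*5 + (-5)²)² = (-75 + 25)² = (-50)² = 2500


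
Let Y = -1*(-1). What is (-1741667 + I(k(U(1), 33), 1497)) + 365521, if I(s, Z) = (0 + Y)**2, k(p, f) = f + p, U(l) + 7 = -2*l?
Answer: -1376145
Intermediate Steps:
Y = 1
U(l) = -7 - 2*l
I(s, Z) = 1 (I(s, Z) = (0 + 1)**2 = 1**2 = 1)
(-1741667 + I(k(U(1), 33), 1497)) + 365521 = (-1741667 + 1) + 365521 = -1741666 + 365521 = -1376145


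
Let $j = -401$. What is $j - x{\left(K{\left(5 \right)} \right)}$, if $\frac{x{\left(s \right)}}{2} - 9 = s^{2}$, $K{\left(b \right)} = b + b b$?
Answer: $-2219$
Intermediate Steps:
$K{\left(b \right)} = b + b^{2}$
$x{\left(s \right)} = 18 + 2 s^{2}$
$j - x{\left(K{\left(5 \right)} \right)} = -401 - \left(18 + 2 \left(5 \left(1 + 5\right)\right)^{2}\right) = -401 - \left(18 + 2 \left(5 \cdot 6\right)^{2}\right) = -401 - \left(18 + 2 \cdot 30^{2}\right) = -401 - \left(18 + 2 \cdot 900\right) = -401 - \left(18 + 1800\right) = -401 - 1818 = -2219$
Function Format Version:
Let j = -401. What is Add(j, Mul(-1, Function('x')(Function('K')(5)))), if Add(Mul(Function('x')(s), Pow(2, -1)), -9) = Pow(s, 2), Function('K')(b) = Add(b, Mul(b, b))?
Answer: -2219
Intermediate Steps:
Function('K')(b) = Add(b, Pow(b, 2))
Function('x')(s) = Add(18, Mul(2, Pow(s, 2)))
Add(j, Mul(-1, Function('x')(Function('K')(5)))) = Add(-401, Mul(-1, Add(18, Mul(2, Pow(Mul(5, Add(1, 5)), 2))))) = Add(-401, Mul(-1, Add(18, Mul(2, Pow(Mul(5, 6), 2))))) = Add(-401, Mul(-1, Add(18, Mul(2, Pow(30, 2))))) = Add(-401, Mul(-1, Add(18, Mul(2, 900)))) = Add(-401, Mul(-1, Add(18, 1800))) = Add(-401, Mul(-1, 1818)) = Add(-401, -1818) = -2219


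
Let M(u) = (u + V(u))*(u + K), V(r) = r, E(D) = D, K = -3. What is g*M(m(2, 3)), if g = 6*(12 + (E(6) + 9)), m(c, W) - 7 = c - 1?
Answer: 12960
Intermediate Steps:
m(c, W) = 6 + c (m(c, W) = 7 + (c - 1) = 7 + (-1 + c) = 6 + c)
M(u) = 2*u*(-3 + u) (M(u) = (u + u)*(u - 3) = (2*u)*(-3 + u) = 2*u*(-3 + u))
g = 162 (g = 6*(12 + (6 + 9)) = 6*(12 + 15) = 6*27 = 162)
g*M(m(2, 3)) = 162*(2*(6 + 2)*(-3 + (6 + 2))) = 162*(2*8*(-3 + 8)) = 162*(2*8*5) = 162*80 = 12960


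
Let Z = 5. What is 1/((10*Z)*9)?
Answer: 1/450 ≈ 0.0022222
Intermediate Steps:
1/((10*Z)*9) = 1/((10*5)*9) = 1/(50*9) = 1/450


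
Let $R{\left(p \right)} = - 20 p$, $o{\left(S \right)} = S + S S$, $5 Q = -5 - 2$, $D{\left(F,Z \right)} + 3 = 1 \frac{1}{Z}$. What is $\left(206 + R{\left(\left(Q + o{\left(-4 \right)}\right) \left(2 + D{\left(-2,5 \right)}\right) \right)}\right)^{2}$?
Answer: $\frac{3526884}{25} \approx 1.4108 \cdot 10^{5}$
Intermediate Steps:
$D{\left(F,Z \right)} = -3 + \frac{1}{Z}$ ($D{\left(F,Z \right)} = -3 + 1 \frac{1}{Z} = -3 + \frac{1}{Z}$)
$Q = - \frac{7}{5}$ ($Q = \frac{-5 - 2}{5} = \frac{1}{5} \left(-7\right) = - \frac{7}{5} \approx -1.4$)
$o{\left(S \right)} = S + S^{2}$
$\left(206 + R{\left(\left(Q + o{\left(-4 \right)}\right) \left(2 + D{\left(-2,5 \right)}\right) \right)}\right)^{2} = \left(206 - 20 \left(- \frac{7}{5} - 4 \left(1 - 4\right)\right) \left(2 - \left(3 - \frac{1}{5}\right)\right)\right)^{2} = \left(206 - 20 \left(- \frac{7}{5} - -12\right) \left(2 + \left(-3 + \frac{1}{5}\right)\right)\right)^{2} = \left(206 - 20 \left(- \frac{7}{5} + 12\right) \left(2 - \frac{14}{5}\right)\right)^{2} = \left(206 - 20 \cdot \frac{53}{5} \left(- \frac{4}{5}\right)\right)^{2} = \left(206 - - \frac{848}{5}\right)^{2} = \left(206 + \frac{848}{5}\right)^{2} = \left(\frac{1878}{5}\right)^{2} = \frac{3526884}{25}$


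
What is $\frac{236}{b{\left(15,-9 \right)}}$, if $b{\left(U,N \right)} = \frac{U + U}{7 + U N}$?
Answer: $- \frac{15104}{15} \approx -1006.9$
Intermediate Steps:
$b{\left(U,N \right)} = \frac{2 U}{7 + N U}$
$\frac{236}{b{\left(15,-9 \right)}} = \frac{236}{2 \cdot 15 \frac{1}{7 - 135}} = \frac{236}{2 \cdot 15 \frac{1}{-128}} = \frac{236}{2 \cdot 15 \left(- \frac{1}{128}\right)} = \frac{236}{- \frac{15}{64}} = 236 \left(- \frac{64}{15}\right) = - \frac{15104}{15}$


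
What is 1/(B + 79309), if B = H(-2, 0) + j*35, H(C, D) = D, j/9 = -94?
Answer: 1/49699 ≈ 2.0121e-5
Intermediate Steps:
j = -846 (j = 9*(-94) = -846)
B = -29610 (B = 0 - 846*35 = 0 - 29610 = -29610)
1/(B + 79309) = 1/(-29610 + 79309) = 1/49699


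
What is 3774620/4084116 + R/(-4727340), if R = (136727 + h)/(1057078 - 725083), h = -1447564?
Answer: 493674579569617591/534152425184451900 ≈ 0.92422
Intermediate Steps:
R = -1310837/331995 (R = (136727 - 1447564)/(1057078 - 725083) = -1310837/331995 ≈ -3.9484)
3774620/4084116 + R/(-4727340) = 3774620/4084116 - 1310837/331995/(-4727340) = 3774620*(1/4084116) - 1310837/331995*(-1/4727340) = 943655/1021029 + 1310837/1569453243300 = 493674579569617591/534152425184451900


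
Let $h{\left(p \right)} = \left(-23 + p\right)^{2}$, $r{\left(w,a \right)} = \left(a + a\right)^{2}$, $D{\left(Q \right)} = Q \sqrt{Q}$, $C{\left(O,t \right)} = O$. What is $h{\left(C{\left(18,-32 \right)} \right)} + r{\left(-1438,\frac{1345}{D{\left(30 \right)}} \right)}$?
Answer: $\frac{79111}{270} \approx 293.0$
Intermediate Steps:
$D{\left(Q \right)} = Q^{\frac{3}{2}}$
$r{\left(w,a \right)} = 4 a^{2}$ ($r{\left(w,a \right)} = \left(2 a\right)^{2} = 4 a^{2}$)
$h{\left(C{\left(18,-32 \right)} \right)} + r{\left(-1438,\frac{1345}{D{\left(30 \right)}} \right)} = \left(-23 + 18\right)^{2} + 4 \left(\frac{1345}{30^{\frac{3}{2}}}\right)^{2} = \left(-5\right)^{2} + 4 \left(\frac{1345}{30 \sqrt{30}}\right)^{2} = 25 + 4 \left(1345 \frac{\sqrt{30}}{900}\right)^{2} = 25 + 4 \left(\frac{269 \sqrt{30}}{180}\right)^{2} = 25 + 4 \cdot \frac{72361}{1080} = 25 + \frac{72361}{270} = \frac{79111}{270}$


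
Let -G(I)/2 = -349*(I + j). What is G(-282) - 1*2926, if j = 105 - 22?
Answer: -141828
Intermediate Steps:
j = 83
G(I) = 57934 + 698*I (G(I) = -(-698)*(I + 83) = -(-698)*(83 + I) = -2*(-28967 - 349*I) = 57934 + 698*I)
G(-282) - 1*2926 = (57934 + 698*(-282)) - 1*2926 = (57934 - 196836) - 2926 = -138902 - 2926 = -141828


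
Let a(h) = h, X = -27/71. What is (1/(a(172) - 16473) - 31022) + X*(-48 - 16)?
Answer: -35875795105/1157371 ≈ -30998.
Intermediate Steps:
X = -27/71 (X = -27*1/71 = -27/71 ≈ -0.38028)
(1/(a(172) - 16473) - 31022) + X*(-48 - 16) = (1/(172 - 16473) - 31022) - 27*(-48 - 16)/71 = (1/(-16301) - 31022) - 27/71*(-64) = (-1/16301 - 31022) + 1728/71 = -505689623/16301 + 1728/71 = -35875795105/1157371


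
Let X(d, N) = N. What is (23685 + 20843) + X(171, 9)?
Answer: 44537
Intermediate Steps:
(23685 + 20843) + X(171, 9) = (23685 + 20843) + 9 = 44528 + 9 = 44537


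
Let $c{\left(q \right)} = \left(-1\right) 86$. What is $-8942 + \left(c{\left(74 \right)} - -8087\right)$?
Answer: $-941$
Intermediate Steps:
$c{\left(q \right)} = -86$
$-8942 + \left(c{\left(74 \right)} - -8087\right) = -8942 - -8001 = -8942 + \left(-86 + 8087\right) = -8942 + 8001 = -941$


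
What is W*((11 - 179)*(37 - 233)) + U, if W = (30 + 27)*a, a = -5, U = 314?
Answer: -9384166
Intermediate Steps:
W = -285 (W = (30 + 27)*(-5) = 57*(-5) = -285)
W*((11 - 179)*(37 - 233)) + U = -285*(11 - 179)*(37 - 233) + 314 = -(-47880)*(-196) + 314 = -285*32928 + 314 = -9384480 + 314 = -9384166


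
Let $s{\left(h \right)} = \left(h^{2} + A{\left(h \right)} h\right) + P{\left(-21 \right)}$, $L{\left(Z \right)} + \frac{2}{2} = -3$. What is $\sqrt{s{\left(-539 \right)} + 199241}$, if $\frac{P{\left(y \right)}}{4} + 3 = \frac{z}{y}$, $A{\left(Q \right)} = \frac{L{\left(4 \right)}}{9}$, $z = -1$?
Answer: $\frac{\sqrt{216085478}}{21} \approx 699.99$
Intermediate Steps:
$L{\left(Z \right)} = -4$ ($L{\left(Z \right)} = -1 - 3 = -4$)
$A{\left(Q \right)} = - \frac{4}{9}$
$P{\left(y \right)} = -12 - \frac{4}{y}$ ($P{\left(y \right)} = -12 + 4 \left(- \frac{1}{y}\right) = -12 - \frac{4}{y}$)
$s{\left(h \right)} = - \frac{248}{21} + h^{2} - \frac{4 h}{9}$ ($s{\left(h \right)} = \left(h^{2} - \frac{4 h}{9}\right) - \left(12 + \frac{4}{-21}\right) = \left(h^{2} - \frac{4 h}{9}\right) - \frac{248}{21} = - \frac{248}{21} + h^{2} - \frac{4 h}{9}$)
$\sqrt{s{\left(-539 \right)} + 199241} = \sqrt{\left(- \frac{248}{21} + \left(-539\right)^{2} - - \frac{2156}{9}\right) + 199241} = \sqrt{\left(- \frac{248}{21} + 290521 + \frac{2156}{9}\right) + 199241} = \sqrt{\frac{18317171}{63} + 199241} = \sqrt{\frac{30869354}{63}} = \frac{\sqrt{216085478}}{21}$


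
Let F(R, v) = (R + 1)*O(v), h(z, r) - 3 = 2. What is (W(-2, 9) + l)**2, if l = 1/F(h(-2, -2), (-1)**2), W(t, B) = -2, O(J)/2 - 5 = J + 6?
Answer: 82369/20736 ≈ 3.9723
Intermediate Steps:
h(z, r) = 5 (h(z, r) = 3 + 2 = 5)
O(J) = 22 + 2*J (O(J) = 10 + 2*(J + 6) = 10 + 2*(6 + J) = 10 + (12 + 2*J) = 22 + 2*J)
F(R, v) = (1 + R)*(22 + 2*v) (F(R, v) = (R + 1)*(22 + 2*v) = (1 + R)*(22 + 2*v))
l = 1/144 (l = 1/(2*(1 + 5)*(11 + (-1)**2)) = 1/(2*6*(11 + 1)) = 1/(2*6*12) = 1/144 ≈ 0.0069444)
(W(-2, 9) + l)**2 = (-2 + 1/144)**2 = (-287/144)**2 = 82369/20736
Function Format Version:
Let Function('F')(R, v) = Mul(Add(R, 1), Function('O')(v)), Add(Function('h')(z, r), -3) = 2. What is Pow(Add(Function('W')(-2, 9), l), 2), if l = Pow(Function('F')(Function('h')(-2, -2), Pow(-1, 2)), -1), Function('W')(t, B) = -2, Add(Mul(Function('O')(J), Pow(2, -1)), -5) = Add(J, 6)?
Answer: Rational(82369, 20736) ≈ 3.9723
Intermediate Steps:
Function('h')(z, r) = 5 (Function('h')(z, r) = Add(3, 2) = 5)
Function('O')(J) = Add(22, Mul(2, J)) (Function('O')(J) = Add(10, Mul(2, Add(J, 6))) = Add(10, Mul(2, Add(6, J))) = Add(10, Add(12, Mul(2, J))) = Add(22, Mul(2, J)))
Function('F')(R, v) = Mul(Add(1, R), Add(22, Mul(2, v))) (Function('F')(R, v) = Mul(Add(R, 1), Add(22, Mul(2, v))) = Mul(Add(1, R), Add(22, Mul(2, v))))
l = Rational(1, 144) (l = Pow(Mul(2, Add(1, 5), Add(11, Pow(-1, 2))), -1) = Pow(Mul(2, 6, Add(11, 1)), -1) = Pow(Mul(2, 6, 12), -1) = Pow(144, -1) = Rational(1, 144) ≈ 0.0069444)
Pow(Add(Function('W')(-2, 9), l), 2) = Pow(Add(-2, Rational(1, 144)), 2) = Pow(Rational(-287, 144), 2) = Rational(82369, 20736)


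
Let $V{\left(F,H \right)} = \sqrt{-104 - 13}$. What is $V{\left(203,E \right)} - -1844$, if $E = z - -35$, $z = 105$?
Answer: $1844 + 3 i \sqrt{13} \approx 1844.0 + 10.817 i$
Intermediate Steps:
$E = 140$ ($E = 105 - -35 = 105 + 35 = 140$)
$V{\left(F,H \right)} = 3 i \sqrt{13}$ ($V{\left(F,H \right)} = \sqrt{-117} = 3 i \sqrt{13}$)
$V{\left(203,E \right)} - -1844 = 3 i \sqrt{13} - -1844 = 3 i \sqrt{13} + 1844 = 1844 + 3 i \sqrt{13}$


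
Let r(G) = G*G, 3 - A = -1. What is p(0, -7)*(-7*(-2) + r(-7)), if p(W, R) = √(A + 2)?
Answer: 63*√6 ≈ 154.32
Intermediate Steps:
A = 4 (A = 3 - 1*(-1) = 3 + 1 = 4)
p(W, R) = √6 (p(W, R) = √(4 + 2) = √6)
r(G) = G²
p(0, -7)*(-7*(-2) + r(-7)) = √6*(-7*(-2) + (-7)²) = √6*(14 + 49) = √6*63 = 63*√6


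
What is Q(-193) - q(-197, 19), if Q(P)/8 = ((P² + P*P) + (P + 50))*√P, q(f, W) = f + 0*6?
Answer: 197 + 594840*I*√193 ≈ 197.0 + 8.2638e+6*I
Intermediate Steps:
q(f, W) = f (q(f, W) = f + 0 = f)
Q(P) = 8*√P*(50 + P + 2*P²) (Q(P) = 8*(((P² + P*P) + (P + 50))*√P) = 8*(((P² + P²) + (50 + P))*√P) = 8*((2*P² + (50 + P))*√P) = 8*((50 + P + 2*P²)*√P) = 8*(√P*(50 + P + 2*P²)) = 8*√P*(50 + P + 2*P²))
Q(-193) - q(-197, 19) = 8*√(-193)*(50 - 193 + 2*(-193)²) - 1*(-197) = 8*(I*√193)*(50 - 193 + 2*37249) + 197 = 8*(I*√193)*(50 - 193 + 74498) + 197 = 8*(I*√193)*74355 + 197 = 594840*I*√193 + 197 = 197 + 594840*I*√193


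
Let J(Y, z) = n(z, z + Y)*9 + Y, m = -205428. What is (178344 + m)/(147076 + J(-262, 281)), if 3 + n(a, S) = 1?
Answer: -2257/12233 ≈ -0.18450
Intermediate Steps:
n(a, S) = -2 (n(a, S) = -3 + 1 = -2)
J(Y, z) = -18 + Y (J(Y, z) = -2*9 + Y = -18 + Y)
(178344 + m)/(147076 + J(-262, 281)) = (178344 - 205428)/(147076 + (-18 - 262)) = -27084/(147076 - 280) = -27084/146796 = -27084*1/146796 = -2257/12233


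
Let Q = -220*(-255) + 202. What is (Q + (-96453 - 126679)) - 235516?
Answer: -402346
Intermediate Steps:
Q = 56302 (Q = 56100 + 202 = 56302)
(Q + (-96453 - 126679)) - 235516 = (56302 + (-96453 - 126679)) - 235516 = (56302 - 223132) - 235516 = -166830 - 235516 = -402346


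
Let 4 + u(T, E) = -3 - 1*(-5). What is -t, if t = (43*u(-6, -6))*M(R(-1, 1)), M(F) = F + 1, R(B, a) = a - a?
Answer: 86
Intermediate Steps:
u(T, E) = -2 (u(T, E) = -4 + (-3 - 1*(-5)) = -4 + (-3 + 5) = -4 + 2 = -2)
R(B, a) = 0
M(F) = 1 + F
t = -86 (t = (43*(-2))*(1 + 0) = -86*1 = -86)
-t = -1*(-86) = 86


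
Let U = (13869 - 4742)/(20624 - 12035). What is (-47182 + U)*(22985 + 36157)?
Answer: -7988843617694/2863 ≈ -2.7904e+9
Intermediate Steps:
U = 9127/8589 ≈ 1.0626
(-47182 + U)*(22985 + 36157) = (-47182 + 9127/8589)*(22985 + 36157) = -405237071/8589*59142 = -7988843617694/2863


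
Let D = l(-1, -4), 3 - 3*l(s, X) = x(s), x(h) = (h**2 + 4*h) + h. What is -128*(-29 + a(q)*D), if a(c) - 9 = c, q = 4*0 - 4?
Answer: 6656/3 ≈ 2218.7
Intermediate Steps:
q = -4 (q = 0 - 4 = -4)
a(c) = 9 + c
x(h) = h**2 + 5*h
l(s, X) = 1 - s*(5 + s)/3
D = 7/3 (D = 1 - 1/3*(-1)*(5 - 1) = 1 - 1/3*(-1)*4 = 1 + 4/3 = 7/3 ≈ 2.3333)
-128*(-29 + a(q)*D) = -128*(-29 + (9 - 4)*(7/3)) = -128*(-29 + 5*(7/3)) = -128*(-29 + 35/3) = -128*(-52/3) = 6656/3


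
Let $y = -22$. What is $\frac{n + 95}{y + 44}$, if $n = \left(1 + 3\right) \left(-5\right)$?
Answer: $\frac{75}{22} \approx 3.4091$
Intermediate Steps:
$n = -20$ ($n = 4 \left(-5\right) = -20$)
$\frac{n + 95}{y + 44} = \frac{-20 + 95}{-22 + 44} = \frac{1}{22} \cdot 75 = \frac{75}{22}$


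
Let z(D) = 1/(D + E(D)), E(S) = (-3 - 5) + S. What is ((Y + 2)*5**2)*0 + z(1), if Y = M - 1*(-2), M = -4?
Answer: -1/6 ≈ -0.16667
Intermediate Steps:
E(S) = -8 + S
Y = -2 (Y = -4 - 1*(-2) = -4 + 2 = -2)
z(D) = 1/(-8 + 2*D) (z(D) = 1/(D + (-8 + D)) = 1/(-8 + 2*D))
((Y + 2)*5**2)*0 + z(1) = ((-2 + 2)*5**2)*0 + 1/(2*(-4 + 1)) = (0*25)*0 + (1/2)/(-3) = 0*0 + (1/2)*(-1/3) = 0 - 1/6 = -1/6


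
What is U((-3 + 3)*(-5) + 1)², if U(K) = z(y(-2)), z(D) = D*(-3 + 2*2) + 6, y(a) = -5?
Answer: 1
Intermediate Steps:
z(D) = 6 + D (z(D) = D*(-3 + 4) + 6 = D*1 + 6 = D + 6 = 6 + D)
U(K) = 1 (U(K) = 6 - 5 = 1)
U((-3 + 3)*(-5) + 1)² = 1² = 1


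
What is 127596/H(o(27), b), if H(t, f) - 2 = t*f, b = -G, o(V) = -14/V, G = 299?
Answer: 861273/1060 ≈ 812.52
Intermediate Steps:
b = -299 (b = -1*299 = -299)
H(t, f) = 2 + f*t (H(t, f) = 2 + t*f = 2 + f*t)
127596/H(o(27), b) = 127596/(2 - (-4186)/27) = 127596/(2 - 299*(-14/27)) = 127596/(2 + 4186/27) = 127596/(4240/27) = 127596*(27/4240) = 861273/1060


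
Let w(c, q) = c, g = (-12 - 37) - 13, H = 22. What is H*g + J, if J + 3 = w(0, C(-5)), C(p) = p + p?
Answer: -1367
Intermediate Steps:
g = -62 (g = -49 - 13 = -62)
C(p) = 2*p
J = -3 (J = -3 + 0 = -3)
H*g + J = 22*(-62) - 3 = -1364 - 3 = -1367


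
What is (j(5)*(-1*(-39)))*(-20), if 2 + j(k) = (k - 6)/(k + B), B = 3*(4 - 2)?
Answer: 17940/11 ≈ 1630.9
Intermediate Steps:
B = 6 (B = 3*2 = 6)
j(k) = -2 + (-6 + k)/(6 + k) (j(k) = -2 + (k - 6)/(k + 6) = -2 + (-6 + k)/(6 + k))
(j(5)*(-1*(-39)))*(-20) = (((-18 - 1*5)/(6 + 5))*(-1*(-39)))*(-20) = (((-18 - 5)/11)*39)*(-20) = (((1/11)*(-23))*39)*(-20) = -23/11*39*(-20) = -897/11*(-20) = 17940/11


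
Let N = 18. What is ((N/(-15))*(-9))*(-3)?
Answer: -162/5 ≈ -32.400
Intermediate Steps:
((N/(-15))*(-9))*(-3) = ((18/(-15))*(-9))*(-3) = ((18*(-1/15))*(-9))*(-3) = -6/5*(-9)*(-3) = (54/5)*(-3) = -162/5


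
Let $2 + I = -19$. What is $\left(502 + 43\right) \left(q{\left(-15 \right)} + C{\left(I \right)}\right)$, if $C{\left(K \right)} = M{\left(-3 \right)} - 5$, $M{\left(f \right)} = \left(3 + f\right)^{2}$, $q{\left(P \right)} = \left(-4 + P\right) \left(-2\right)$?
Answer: $17985$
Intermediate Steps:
$I = -21$ ($I = -2 - 19 = -21$)
$q{\left(P \right)} = 8 - 2 P$
$C{\left(K \right)} = -5$ ($C{\left(K \right)} = \left(3 - 3\right)^{2} - 5 = 0^{2} - 5 = 0 - 5 = -5$)
$\left(502 + 43\right) \left(q{\left(-15 \right)} + C{\left(I \right)}\right) = \left(502 + 43\right) \left(\left(8 - -30\right) - 5\right) = 545 \left(\left(8 + 30\right) - 5\right) = 545 \left(38 - 5\right) = 545 \cdot 33 = 17985$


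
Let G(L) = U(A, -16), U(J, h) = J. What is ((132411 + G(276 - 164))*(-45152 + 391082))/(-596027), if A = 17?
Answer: -45810818040/596027 ≈ -76860.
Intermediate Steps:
G(L) = 17
((132411 + G(276 - 164))*(-45152 + 391082))/(-596027) = ((132411 + 17)*(-45152 + 391082))/(-596027) = (132428*345930)*(-1/596027) = 45810818040*(-1/596027) = -45810818040/596027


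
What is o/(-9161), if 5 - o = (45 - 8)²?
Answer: 1364/9161 ≈ 0.14889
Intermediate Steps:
o = -1364 (o = 5 - (45 - 8)² = 5 - 1*37² = 5 - 1*1369 = 5 - 1369 = -1364)
o/(-9161) = -1364/(-9161) = -1364*(-1/9161) = 1364/9161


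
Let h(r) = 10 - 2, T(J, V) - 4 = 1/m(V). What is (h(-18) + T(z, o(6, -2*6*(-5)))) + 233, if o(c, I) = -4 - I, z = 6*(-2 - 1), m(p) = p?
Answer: 15679/64 ≈ 244.98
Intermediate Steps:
z = -18 (z = 6*(-3) = -18)
T(J, V) = 4 + 1/V
h(r) = 8
(h(-18) + T(z, o(6, -2*6*(-5)))) + 233 = (8 + (4 + 1/(-4 - (-2*6)*(-5)))) + 233 = (8 + (4 + 1/(-4 - (-12)*(-5)))) + 233 = (8 + (4 + 1/(-4 - 1*60))) + 233 = (8 + (4 + 1/(-4 - 60))) + 233 = (8 + (4 + 1/(-64))) + 233 = (8 + (4 - 1/64)) + 233 = (8 + 255/64) + 233 = 767/64 + 233 = 15679/64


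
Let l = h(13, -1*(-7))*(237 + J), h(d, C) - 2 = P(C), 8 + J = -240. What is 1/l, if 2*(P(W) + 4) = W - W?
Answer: 1/22 ≈ 0.045455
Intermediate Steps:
J = -248 (J = -8 - 240 = -248)
P(W) = -4 (P(W) = -4 + (W - W)/2 = -4 + (½)*0 = -4 + 0 = -4)
h(d, C) = -2 (h(d, C) = 2 - 4 = -2)
l = 22 (l = -2*(237 - 248) = -2*(-11) = 22)
1/l = 1/22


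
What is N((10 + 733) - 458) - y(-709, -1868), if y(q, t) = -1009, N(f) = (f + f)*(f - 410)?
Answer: -70241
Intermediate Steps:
N(f) = 2*f*(-410 + f) (N(f) = (2*f)*(-410 + f) = 2*f*(-410 + f))
N((10 + 733) - 458) - y(-709, -1868) = 2*((10 + 733) - 458)*(-410 + ((10 + 733) - 458)) - 1*(-1009) = 2*(743 - 458)*(-410 + (743 - 458)) + 1009 = 2*285*(-410 + 285) + 1009 = 2*285*(-125) + 1009 = -71250 + 1009 = -70241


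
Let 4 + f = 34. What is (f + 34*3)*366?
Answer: 48312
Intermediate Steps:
f = 30 (f = -4 + 34 = 30)
(f + 34*3)*366 = (30 + 34*3)*366 = (30 + 102)*366 = 132*366 = 48312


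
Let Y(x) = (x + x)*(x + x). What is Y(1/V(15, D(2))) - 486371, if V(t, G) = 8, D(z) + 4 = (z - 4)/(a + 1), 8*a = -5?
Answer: -7781935/16 ≈ -4.8637e+5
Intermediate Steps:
a = -5/8 (a = (⅛)*(-5) = -5/8 ≈ -0.62500)
D(z) = -44/3 + 8*z/3 (D(z) = -4 + (z - 4)/(-5/8 + 1) = -4 + (-4 + z)/(3/8) = -4 + (-4 + z)*(8/3) = -4 + (-32/3 + 8*z/3) = -44/3 + 8*z/3)
Y(x) = 4*x² (Y(x) = (2*x)*(2*x) = 4*x²)
Y(1/V(15, D(2))) - 486371 = 4*(1/8)² - 486371 = 4*(⅛)² - 486371 = 4*(1/64) - 486371 = 1/16 - 486371 = -7781935/16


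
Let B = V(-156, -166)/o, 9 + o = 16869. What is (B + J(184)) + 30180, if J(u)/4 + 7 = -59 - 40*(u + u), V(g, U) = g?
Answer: -40694433/1405 ≈ -28964.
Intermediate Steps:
o = 16860 (o = -9 + 16869 = 16860)
J(u) = -264 - 320*u (J(u) = -28 + 4*(-59 - 40*(u + u)) = -28 + 4*(-59 - 40*2*u) = -28 + 4*(-59 - 80*u) = -28 + (-236 - 320*u) = -264 - 320*u)
B = -13/1405 (B = -156/16860 = -156*1/16860 = -13/1405 ≈ -0.0092527)
(B + J(184)) + 30180 = (-13/1405 + (-264 - 320*184)) + 30180 = (-13/1405 + (-264 - 58880)) + 30180 = (-13/1405 - 59144) + 30180 = -83097333/1405 + 30180 = -40694433/1405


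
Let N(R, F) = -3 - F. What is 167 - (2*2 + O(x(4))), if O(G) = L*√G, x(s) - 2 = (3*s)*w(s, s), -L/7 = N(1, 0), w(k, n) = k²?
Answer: 163 - 21*√194 ≈ -129.50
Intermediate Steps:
L = 21 (L = -7*(-3 - 1*0) = -7*(-3 + 0) = -7*(-3) = 21)
x(s) = 2 + 3*s³ (x(s) = 2 + (3*s)*s² = 2 + 3*s³)
O(G) = 21*√G
167 - (2*2 + O(x(4))) = 167 - (2*2 + 21*√(2 + 3*4³)) = 167 - (4 + 21*√(2 + 3*64)) = 167 - (4 + 21*√(2 + 192)) = 167 - (4 + 21*√194) = 167 + (-4 - 21*√194) = 163 - 21*√194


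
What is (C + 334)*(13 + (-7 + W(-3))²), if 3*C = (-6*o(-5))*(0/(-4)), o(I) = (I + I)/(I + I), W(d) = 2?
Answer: 12692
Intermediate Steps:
o(I) = 1 (o(I) = (2*I)/((2*I)) = (2*I)*(1/(2*I)) = 1)
C = 0 (C = ((-6*1)*(0/(-4)))/3 = (-0*(-1)/4)/3 = (-6*0)/3 = (⅓)*0 = 0)
(C + 334)*(13 + (-7 + W(-3))²) = (0 + 334)*(13 + (-7 + 2)²) = 334*(13 + (-5)²) = 334*(13 + 25) = 334*38 = 12692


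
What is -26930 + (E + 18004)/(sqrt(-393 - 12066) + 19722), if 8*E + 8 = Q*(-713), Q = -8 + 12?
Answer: (-53860*sqrt(12459) + 1062191627*I)/(2*(sqrt(12459) - 19722*I)) ≈ -26929.0 - 0.0050639*I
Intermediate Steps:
Q = 4
E = -715/2 (E = -1 + (4*(-713))/8 = -1 + (1/8)*(-2852) = -1 - 713/2 = -715/2 ≈ -357.50)
-26930 + (E + 18004)/(sqrt(-393 - 12066) + 19722) = -26930 + (-715/2 + 18004)/(sqrt(-393 - 12066) + 19722) = -26930 + 35293/(2*(sqrt(-12459) + 19722)) = -26930 + 35293/(2*(I*sqrt(12459) + 19722)) = -26930 + 35293/(2*(19722 + I*sqrt(12459)))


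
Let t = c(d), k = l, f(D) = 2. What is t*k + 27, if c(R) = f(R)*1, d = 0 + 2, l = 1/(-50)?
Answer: 674/25 ≈ 26.960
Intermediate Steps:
l = -1/50 ≈ -0.020000
k = -1/50 ≈ -0.020000
d = 2
c(R) = 2 (c(R) = 2*1 = 2)
t = 2
t*k + 27 = 2*(-1/50) + 27 = -1/25 + 27 = 674/25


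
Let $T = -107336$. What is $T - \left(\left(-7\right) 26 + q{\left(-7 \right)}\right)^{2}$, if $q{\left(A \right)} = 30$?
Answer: $-130440$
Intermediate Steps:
$T - \left(\left(-7\right) 26 + q{\left(-7 \right)}\right)^{2} = -107336 - \left(\left(-7\right) 26 + 30\right)^{2} = -107336 - \left(-182 + 30\right)^{2} = -107336 - \left(-152\right)^{2} = -107336 - 23104 = -130440$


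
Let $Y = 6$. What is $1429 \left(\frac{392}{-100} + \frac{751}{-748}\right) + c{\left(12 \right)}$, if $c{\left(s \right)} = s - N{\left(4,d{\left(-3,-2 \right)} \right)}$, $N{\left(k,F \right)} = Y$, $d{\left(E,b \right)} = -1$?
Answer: $- \frac{131468691}{18700} \approx -7030.4$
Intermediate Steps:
$N{\left(k,F \right)} = 6$
$c{\left(s \right)} = -6 + s$ ($c{\left(s \right)} = s - 6 = -6 + s$)
$1429 \left(\frac{392}{-100} + \frac{751}{-748}\right) + c{\left(12 \right)} = 1429 \left(\frac{392}{-100} + \frac{751}{-748}\right) + \left(-6 + 12\right) = 1429 \left(392 \left(- \frac{1}{100}\right) + 751 \left(- \frac{1}{748}\right)\right) + 6 = 1429 \left(- \frac{98}{25} - \frac{751}{748}\right) + 6 = 1429 \left(- \frac{92079}{18700}\right) + 6 = - \frac{131580891}{18700} + 6 = - \frac{131468691}{18700}$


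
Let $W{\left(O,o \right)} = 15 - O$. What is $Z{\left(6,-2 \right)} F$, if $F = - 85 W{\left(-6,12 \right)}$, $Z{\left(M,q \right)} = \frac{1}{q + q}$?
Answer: $\frac{1785}{4} \approx 446.25$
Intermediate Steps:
$Z{\left(M,q \right)} = \frac{1}{2 q}$
$F = -1785$ ($F = - 85 \left(15 - -6\right) = - 85 \left(15 + 6\right) = \left(-85\right) 21 = -1785$)
$Z{\left(6,-2 \right)} F = \frac{1}{2 \left(-2\right)} \left(-1785\right) = \frac{1}{2} \left(- \frac{1}{2}\right) \left(-1785\right) = \left(- \frac{1}{4}\right) \left(-1785\right) = \frac{1785}{4}$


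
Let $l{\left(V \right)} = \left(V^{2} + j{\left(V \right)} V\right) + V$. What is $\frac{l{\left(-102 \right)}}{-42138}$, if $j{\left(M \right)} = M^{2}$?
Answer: $\frac{175151}{7023} \approx 24.94$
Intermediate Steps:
$l{\left(V \right)} = V + V^{2} + V^{3}$ ($l{\left(V \right)} = \left(V^{2} + V^{2} V\right) + V = \left(V^{2} + V^{3}\right) + V = V + V^{2} + V^{3}$)
$\frac{l{\left(-102 \right)}}{-42138} = \frac{\left(-102\right) \left(1 - 102 + \left(-102\right)^{2}\right)}{-42138} = - 102 \left(1 - 102 + 10404\right) \left(- \frac{1}{42138}\right) = \left(-102\right) 10303 \left(- \frac{1}{42138}\right) = \left(-1050906\right) \left(- \frac{1}{42138}\right) = \frac{175151}{7023}$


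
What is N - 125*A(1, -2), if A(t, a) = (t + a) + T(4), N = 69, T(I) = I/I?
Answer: 69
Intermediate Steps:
T(I) = 1
A(t, a) = 1 + a + t (A(t, a) = (t + a) + 1 = (a + t) + 1 = 1 + a + t)
N - 125*A(1, -2) = 69 - 125*(1 - 2 + 1) = 69 - 125*0 = 69 + 0 = 69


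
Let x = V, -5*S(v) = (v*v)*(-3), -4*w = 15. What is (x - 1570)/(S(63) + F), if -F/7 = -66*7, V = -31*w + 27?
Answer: -28535/112308 ≈ -0.25408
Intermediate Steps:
w = -15/4 (w = -1/4*15 = -15/4 ≈ -3.7500)
S(v) = 3*v**2/5 (S(v) = -v*v*(-3)/5 = -v**2*(-3)/5 = -(-3)*v**2/5 = 3*v**2/5)
V = 573/4 (V = -31*(-15/4) + 27 = 465/4 + 27 = 573/4 ≈ 143.25)
x = 573/4 ≈ 143.25
F = 3234 (F = -(-462)*7 = -7*(-462) = 3234)
(x - 1570)/(S(63) + F) = (573/4 - 1570)/((3/5)*63**2 + 3234) = -5707/(4*((3/5)*3969 + 3234)) = -5707/(4*(11907/5 + 3234)) = -5707/(4*28077/5) = -5707/4*5/28077 = -28535/112308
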